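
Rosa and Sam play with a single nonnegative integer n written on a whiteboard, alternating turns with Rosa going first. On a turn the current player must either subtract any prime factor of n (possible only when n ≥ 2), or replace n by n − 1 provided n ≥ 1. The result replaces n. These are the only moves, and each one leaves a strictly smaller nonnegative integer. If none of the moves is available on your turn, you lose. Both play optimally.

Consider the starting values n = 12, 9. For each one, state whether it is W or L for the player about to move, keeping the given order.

Compute win/loss labels from the base case upward. A position with no move is L. Any other position is W if it can reach an L in one move, else L.
n=0: no move → L
n=1: W (go to 0, an L position)
n=2: W (go to 0, an L position)
n=3: W (go to 0, an L position)
n=4: L (options 2(W), 3(W) are all W)
n=5: W (go to 0, an L position)
n=6: W (go to 4, an L position)
n=7: W (go to 0, an L position)
n=8: L (options 6(W), 7(W) are all W)
n=9: W (go to 8, an L position)
n=10: W (go to 8, an L position)
n=11: W (go to 0, an L position)
n=12: L (options 9(W), 10(W), 11(W) are all W)

12: L, 9: W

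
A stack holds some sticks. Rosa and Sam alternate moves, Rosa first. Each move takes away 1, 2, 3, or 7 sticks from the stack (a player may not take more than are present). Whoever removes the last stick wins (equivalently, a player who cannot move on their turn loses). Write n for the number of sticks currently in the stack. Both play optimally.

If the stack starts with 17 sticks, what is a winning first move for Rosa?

Classify positions by backward induction: terminal positions (no move available) are L. From any other position, the mover wins iff some move reaches an L.
n=0: no move → L
n=1: →0(L), so W
n=2: →0(L), so W
n=3: →0(L), so W
n=4: →3(W), 2(W), 1(W) — all W, so L
n=5: →4(L), so W
n=6: →4(L), so W
n=7: →4(L), so W
n=8: →7(W), 6(W), 5(W), 1(W) — all W, so L
n=9: →8(L), so W
n=10: →8(L), so W
n=11: →8(L), so W
n=12: →11(W), 10(W), 9(W), 5(W) — all W, so L
n=13: →12(L), so W
n=14: →12(L), so W
n=15: →12(L), so W
n=16: →15(W), 14(W), 13(W), 9(W) — all W, so L
n=17: →16(L), so W
From 17, the L positions reachable in one move are: 16.

Remove 1, leaving 16.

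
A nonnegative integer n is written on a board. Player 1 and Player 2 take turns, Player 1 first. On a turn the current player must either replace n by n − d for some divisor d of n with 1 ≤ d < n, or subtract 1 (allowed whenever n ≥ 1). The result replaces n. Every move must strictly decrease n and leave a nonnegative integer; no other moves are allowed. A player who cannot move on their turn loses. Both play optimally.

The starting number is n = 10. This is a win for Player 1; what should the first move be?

Move to 5.

Use the standard recursion: the mover loses at a terminal position; elsewhere, the mover wins exactly when some move hands the opponent an L position.
n=0: no move → L
n=1: reaches L-position 0 → W
n=2: only reaches 1(W), which is W → L
n=3: reaches L-position 2 → W
n=4: reaches L-position 2 → W
n=5: only reaches 4(W), which is W → L
n=6: reaches L-position 5 → W
n=7: only reaches 6(W), which is W → L
n=8: reaches L-position 7 → W
n=9: only reaches 6(W), 8(W), all W → L
n=10: reaches L-position 5 → W
From 10, the L positions reachable in one move are: 5, 9. Any move reaching one of these is winning.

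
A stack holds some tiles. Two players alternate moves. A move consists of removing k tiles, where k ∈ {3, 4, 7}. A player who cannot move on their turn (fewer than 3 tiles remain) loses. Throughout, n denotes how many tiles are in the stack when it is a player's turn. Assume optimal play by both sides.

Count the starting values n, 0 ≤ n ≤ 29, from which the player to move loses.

9

Work bottom-up. With no move the player to move loses. Otherwise the position is W if at least one move leads to an L position for the opponent, and L if every move leads to a W.
n=0: no move → L
n=1: no move → L
n=2: no move → L
n=3: reaches L-position 0 → W
n=4: reaches L-position 1 → W
n=5: reaches L-position 2 → W
n=6: reaches L-position 2 → W
n=7: reaches L-position 0 → W
n=8: reaches L-position 1 → W
n=9: reaches L-position 2 → W
n=10: only reaches 7(W), 6(W), 3(W), all W → L
n=11: only reaches 8(W), 7(W), 4(W), all W → L
n=12: only reaches 9(W), 8(W), 5(W), all W → L
n=13: reaches L-position 10 → W
n=14: reaches L-position 11 → W
n=15: reaches L-position 12 → W
n=16: reaches L-position 12 → W
n=17: reaches L-position 10 → W
n=18: reaches L-position 11 → W
n=19: reaches L-position 12 → W
n=20: only reaches 17(W), 16(W), 13(W), all W → L
n=21: only reaches 18(W), 17(W), 14(W), all W → L
n=22: only reaches 19(W), 18(W), 15(W), all W → L
n=23: reaches L-position 20 → W
n=24: reaches L-position 21 → W
n=25: reaches L-position 22 → W
n=26: reaches L-position 22 → W
n=27: reaches L-position 20 → W
n=28: reaches L-position 21 → W
n=29: reaches L-position 22 → W
L entries with 0 ≤ n ≤ 29: n = 0, 1, 2, 10, 11, 12, 20, 21, 22; that makes 9.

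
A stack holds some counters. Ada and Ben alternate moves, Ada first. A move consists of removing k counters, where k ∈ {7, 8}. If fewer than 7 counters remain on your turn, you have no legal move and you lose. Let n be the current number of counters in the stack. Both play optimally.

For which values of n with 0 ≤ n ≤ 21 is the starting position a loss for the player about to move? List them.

0, 1, 2, 3, 4, 5, 6, 15, 16, 17, 18, 19, 20, 21

Work bottom-up. With no move the player to move loses. Otherwise the position is W if at least one move leads to an L position for the opponent, and L if every move leads to a W.
n=0: no move → L
n=1: no move → L
n=2: no move → L
n=3: no move → L
n=4: no move → L
n=5: no move → L
n=6: no move → L
n=7: reaches L-position 0 → W
n=8: reaches L-position 1 → W
n=9: reaches L-position 2 → W
n=10: reaches L-position 3 → W
n=11: reaches L-position 4 → W
n=12: reaches L-position 5 → W
n=13: reaches L-position 6 → W
n=14: reaches L-position 6 → W
n=15: only reaches 8(W), 7(W), all W → L
n=16: only reaches 9(W), 8(W), all W → L
n=17: only reaches 10(W), 9(W), all W → L
n=18: only reaches 11(W), 10(W), all W → L
n=19: only reaches 12(W), 11(W), all W → L
n=20: only reaches 13(W), 12(W), all W → L
n=21: only reaches 14(W), 13(W), all W → L
Reading off the rows marked L gives the requested list; there are 14 such values of n.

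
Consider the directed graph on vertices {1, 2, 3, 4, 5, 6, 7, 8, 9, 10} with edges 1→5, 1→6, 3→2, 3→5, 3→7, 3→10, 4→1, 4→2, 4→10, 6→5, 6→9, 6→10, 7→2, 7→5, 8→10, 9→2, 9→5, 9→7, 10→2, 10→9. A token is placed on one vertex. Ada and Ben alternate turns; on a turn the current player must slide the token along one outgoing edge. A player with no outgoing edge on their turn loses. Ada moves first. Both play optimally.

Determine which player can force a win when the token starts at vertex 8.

Label each position W (a win for the player to move) or L (a loss). A position with no legal move is L; any other position is W exactly when some move reaches an L, and L when every move reaches a W.
Every edge goes from a vertex to one that appears earlier in the order 2, 5, 7, 9, 10, 6, 1, 8, 4, 3, so processing vertices in that order labels each vertex after all of its successors.
2: no outgoing edge → L
5: no outgoing edge → L
7: reaches L-position 5 → W
9: reaches L-position 5 → W
10: reaches L-position 2 → W
6: reaches L-position 5 → W
1: reaches L-position 5 → W
8: only reaches 10(W), which is W → L
4: reaches L-position 2 → W
3: reaches L-position 5 → W
The starting position 8 is L: whatever Ada does, the opponent receives a W position.

Ben wins.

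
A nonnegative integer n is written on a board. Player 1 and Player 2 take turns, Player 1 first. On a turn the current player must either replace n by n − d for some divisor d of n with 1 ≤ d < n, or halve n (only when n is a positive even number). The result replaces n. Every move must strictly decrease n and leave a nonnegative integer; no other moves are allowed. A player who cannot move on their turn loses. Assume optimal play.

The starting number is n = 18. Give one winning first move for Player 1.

Move to 9.

Classify positions by backward induction: terminal positions (no move available) are L. From any other position, the mover wins iff some move reaches an L.
n=0: no move → L
n=1: no move → L
n=2: W (go to 1, an L position)
n=3: L (sole option 2(W) is W)
n=4: W (go to 3, an L position)
n=5: L (sole option 4(W) is W)
n=6: W (go to 3, an L position)
n=7: L (sole option 6(W) is W)
n=8: W (go to 7, an L position)
n=9: L (options 6(W), 8(W) are all W)
n=10: W (go to 5, an L position)
n=11: L (sole option 10(W) is W)
n=12: W (go to 9, an L position)
n=13: L (sole option 12(W) is W)
n=14: W (go to 7, an L position)
n=15: L (options 10(W), 12(W), 14(W) are all W)
n=16: W (go to 15, an L position)
n=17: L (sole option 16(W) is W)
n=18: W (go to 9, an L position)
From 18, the L positions reachable in one move are: 9, 15, 17. Any move reaching one of these is winning.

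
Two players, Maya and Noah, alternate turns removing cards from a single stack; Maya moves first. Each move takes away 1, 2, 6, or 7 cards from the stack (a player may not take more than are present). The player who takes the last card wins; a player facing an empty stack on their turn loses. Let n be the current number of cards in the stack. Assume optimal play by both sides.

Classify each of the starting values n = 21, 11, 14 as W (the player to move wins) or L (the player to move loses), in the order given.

Use the standard recursion: the mover loses at a terminal position; elsewhere, the mover wins exactly when some move hands the opponent an L position.
n=0: no move → L
n=1: reaches L-position 0 → W
n=2: reaches L-position 0 → W
n=3: only reaches 2(W), 1(W), all W → L
n=4: reaches L-position 3 → W
n=5: reaches L-position 3 → W
n=6: reaches L-position 0 → W
n=7: reaches L-position 0 → W
n=8: only reaches 7(W), 6(W), 2(W), 1(W), all W → L
n=9: reaches L-position 8 → W
n=10: reaches L-position 8 → W
n=11: only reaches 10(W), 9(W), 5(W), 4(W), all W → L
n=12: reaches L-position 11 → W
n=13: reaches L-position 11 → W
n=14: reaches L-position 8 → W
n=15: reaches L-position 8 → W
n=16: only reaches 15(W), 14(W), 10(W), 9(W), all W → L
n=17: reaches L-position 16 → W
n=18: reaches L-position 16 → W
n=19: only reaches 18(W), 17(W), 13(W), 12(W), all W → L
n=20: reaches L-position 19 → W
n=21: reaches L-position 19 → W

21: W, 11: L, 14: W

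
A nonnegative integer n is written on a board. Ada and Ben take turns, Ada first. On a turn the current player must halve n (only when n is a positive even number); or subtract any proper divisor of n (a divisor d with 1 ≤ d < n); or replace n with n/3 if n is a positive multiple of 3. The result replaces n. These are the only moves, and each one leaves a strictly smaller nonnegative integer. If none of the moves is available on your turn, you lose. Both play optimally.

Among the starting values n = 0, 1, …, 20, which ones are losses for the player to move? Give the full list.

Compute win/loss labels from the base case upward. A position with no move is L. Any other position is W if it can reach an L in one move, else L.
n=0: no move → L
n=1: no move → L
n=2: can move to 1, which is L ⇒ W
n=3: can move to 1, which is L ⇒ W
n=4: moves to 2(W), 3(W); every one is W ⇒ L
n=5: can move to 4, which is L ⇒ W
n=6: can move to 4, which is L ⇒ W
n=7: the only move is to 6(W), a W ⇒ L
n=8: can move to 4, which is L ⇒ W
n=9: moves to 3(W), 6(W), 8(W); every one is W ⇒ L
n=10: can move to 9, which is L ⇒ W
n=11: the only move is to 10(W), a W ⇒ L
n=12: can move to 4, which is L ⇒ W
n=13: the only move is to 12(W), a W ⇒ L
n=14: can move to 7, which is L ⇒ W
n=15: moves to 5(W), 10(W), 12(W), 14(W); every one is W ⇒ L
n=16: can move to 15, which is L ⇒ W
n=17: the only move is to 16(W), a W ⇒ L
n=18: can move to 9, which is L ⇒ W
n=19: the only move is to 18(W), a W ⇒ L
n=20: can move to 15, which is L ⇒ W
The losing starting values of n are exactly the entries labelled L in this table (10 of them).

0, 1, 4, 7, 9, 11, 13, 15, 17, 19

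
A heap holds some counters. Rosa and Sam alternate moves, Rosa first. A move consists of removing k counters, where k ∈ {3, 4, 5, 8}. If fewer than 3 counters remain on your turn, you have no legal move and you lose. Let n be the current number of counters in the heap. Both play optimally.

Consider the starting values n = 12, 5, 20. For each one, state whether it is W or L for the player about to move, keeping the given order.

Work bottom-up. With no move the player to move loses. Otherwise the position is W if at least one move leads to an L position for the opponent, and L if every move leads to a W.
n=0: no move → L
n=1: no move → L
n=2: no move → L
n=3: W (go to 0, an L position)
n=4: W (go to 1, an L position)
n=5: W (go to 2, an L position)
n=6: W (go to 2, an L position)
n=7: W (go to 2, an L position)
n=8: W (go to 0, an L position)
n=9: W (go to 1, an L position)
n=10: W (go to 2, an L position)
n=11: L (options 8(W), 7(W), 6(W), 3(W) are all W)
n=12: L (options 9(W), 8(W), 7(W), 4(W) are all W)
n=13: L (options 10(W), 9(W), 8(W), 5(W) are all W)
n=14: W (go to 11, an L position)
n=15: W (go to 12, an L position)
n=16: W (go to 13, an L position)
n=17: W (go to 13, an L position)
n=18: W (go to 13, an L position)
n=19: W (go to 11, an L position)
n=20: W (go to 12, an L position)

12: L, 5: W, 20: W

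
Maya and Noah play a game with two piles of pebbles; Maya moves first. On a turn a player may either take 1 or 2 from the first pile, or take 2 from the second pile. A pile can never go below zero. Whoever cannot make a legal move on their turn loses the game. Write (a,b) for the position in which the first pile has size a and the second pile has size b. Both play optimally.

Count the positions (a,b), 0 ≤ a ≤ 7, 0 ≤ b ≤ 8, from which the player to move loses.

27

Work bottom-up. With no move the player to move loses. Otherwise the position is W if at least one move leads to an L position for the opponent, and L if every move leads to a W.
Every move lowers a or b (never raises either), so fill the grid row by row in increasing a, and left to right within a row: each cell's successors are then already labelled.
      b=0  b=1  b=2  b=3  b=4  b=5  b=6  b=7  b=8
a=0:    L    L    W    W    L    L    W    W    L
a=1:    W    W    L    L    W    W    L    L    W
a=2:    W    W    W    W    W    W    W    W    W
a=3:    L    L    W    W    L    L    W    W    L
a=4:    W    W    L    L    W    W    L    L    W
a=5:    W    W    W    W    W    W    W    W    W
a=6:    L    L    W    W    L    L    W    W    L
a=7:    W    W    L    L    W    W    L    L    W
Cells with no legal move (terminal, hence L): (0,0), (0,1).
The remaining L cells, each justified by listing all of its moves:
(0,4): the only move is to (0,2)(W), a W ⇒ L
(0,5): the only move is to (0,3)(W), a W ⇒ L
(0,8): the only move is to (0,6)(W), a W ⇒ L
(1,2): moves to (0,2)(W), (1,0)(W); every one is W ⇒ L
(1,3): moves to (0,3)(W), (1,1)(W); every one is W ⇒ L
(1,6): moves to (0,6)(W), (1,4)(W); every one is W ⇒ L
(1,7): moves to (0,7)(W), (1,5)(W); every one is W ⇒ L
(3,0): moves to (2,0)(W), (1,0)(W); every one is W ⇒ L
(3,1): moves to (2,1)(W), (1,1)(W); every one is W ⇒ L
(3,4): moves to (2,4)(W), (1,4)(W), (3,2)(W); every one is W ⇒ L
(3,5): moves to (2,5)(W), (1,5)(W), (3,3)(W); every one is W ⇒ L
(3,8): moves to (2,8)(W), (1,8)(W), (3,6)(W); every one is W ⇒ L
(4,2): moves to (3,2)(W), (2,2)(W), (4,0)(W); every one is W ⇒ L
(4,3): moves to (3,3)(W), (2,3)(W), (4,1)(W); every one is W ⇒ L
(4,6): moves to (3,6)(W), (2,6)(W), (4,4)(W); every one is W ⇒ L
(4,7): moves to (3,7)(W), (2,7)(W), (4,5)(W); every one is W ⇒ L
(6,0): moves to (5,0)(W), (4,0)(W); every one is W ⇒ L
(6,1): moves to (5,1)(W), (4,1)(W); every one is W ⇒ L
(6,4): moves to (5,4)(W), (4,4)(W), (6,2)(W); every one is W ⇒ L
(6,5): moves to (5,5)(W), (4,5)(W), (6,3)(W); every one is W ⇒ L
(6,8): moves to (5,8)(W), (4,8)(W), (6,6)(W); every one is W ⇒ L
(7,2): moves to (6,2)(W), (5,2)(W), (7,0)(W); every one is W ⇒ L
(7,3): moves to (6,3)(W), (5,3)(W), (7,1)(W); every one is W ⇒ L
(7,6): moves to (6,6)(W), (5,6)(W), (7,4)(W); every one is W ⇒ L
(7,7): moves to (6,7)(W), (5,7)(W), (7,5)(W); every one is W ⇒ L
Every other cell has at least one move into one of the L cells above, so it is W.
L cells per row: a=0: 5, a=1: 4, a=2: 0, a=3: 5, a=4: 4, a=5: 0, a=6: 5, a=7: 4; total 27.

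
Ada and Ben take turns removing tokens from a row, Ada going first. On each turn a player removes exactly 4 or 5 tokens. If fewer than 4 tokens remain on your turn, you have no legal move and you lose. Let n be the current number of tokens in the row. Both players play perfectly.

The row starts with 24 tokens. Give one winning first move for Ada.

Remove 4, leaving 20.

Compute win/loss labels from the base case upward. A position with no move is L. Any other position is W if it can reach an L in one move, else L.
n=0: no move → L
n=1: no move → L
n=2: no move → L
n=3: no move → L
n=4: can move to 0, which is L ⇒ W
n=5: can move to 1, which is L ⇒ W
n=6: can move to 2, which is L ⇒ W
n=7: can move to 3, which is L ⇒ W
n=8: can move to 3, which is L ⇒ W
n=9: moves to 5(W), 4(W); every one is W ⇒ L
n=10: moves to 6(W), 5(W); every one is W ⇒ L
n=11: moves to 7(W), 6(W); every one is W ⇒ L
n=12: moves to 8(W), 7(W); every one is W ⇒ L
n=13: can move to 9, which is L ⇒ W
n=14: can move to 10, which is L ⇒ W
n=15: can move to 11, which is L ⇒ W
n=16: can move to 12, which is L ⇒ W
n=17: can move to 12, which is L ⇒ W
n=18: moves to 14(W), 13(W); every one is W ⇒ L
n=19: moves to 15(W), 14(W); every one is W ⇒ L
n=20: moves to 16(W), 15(W); every one is W ⇒ L
n=21: moves to 17(W), 16(W); every one is W ⇒ L
n=22: can move to 18, which is L ⇒ W
n=23: can move to 19, which is L ⇒ W
n=24: can move to 20, which is L ⇒ W
From 24, the L positions reachable in one move are: 20, 19. Any move reaching one of these is winning.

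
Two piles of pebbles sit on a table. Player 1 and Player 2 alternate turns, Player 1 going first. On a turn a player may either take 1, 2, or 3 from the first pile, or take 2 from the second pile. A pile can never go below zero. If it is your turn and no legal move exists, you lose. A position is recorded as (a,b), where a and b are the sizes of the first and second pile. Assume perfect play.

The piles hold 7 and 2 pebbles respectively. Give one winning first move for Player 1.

Build the W/L table. Terminal = L. A non-terminal position is W if it has a move to some L; otherwise it is L.
No move ever increases a pile, so every position that can arise here has a ≤ 7 and b ≤ 2; it is enough to label the cells with 0 ≤ a ≤ 7 and 0 ≤ b ≤ 2.
Every move lowers a or b (never raises either), so fill the grid row by row in increasing a, and left to right within a row: each cell's successors are then already labelled.
      b=0  b=1  b=2
a=0:    L    L    W
a=1:    W    W    L
a=2:    W    W    W
a=3:    W    W    W
a=4:    L    L    W
a=5:    W    W    L
a=6:    W    W    W
a=7:    W    W    W
Cells with no legal move (terminal, hence L): (0,0), (0,1).
The remaining L cells, each justified by listing all of its moves:
(1,2): moves to (0,2)(W), (1,0)(W); every one is W ⇒ L
(4,0): moves to (3,0)(W), (2,0)(W), (1,0)(W); every one is W ⇒ L
(4,1): moves to (3,1)(W), (2,1)(W), (1,1)(W); every one is W ⇒ L
(5,2): moves to (4,2)(W), (3,2)(W), (2,2)(W), (5,0)(W); every one is W ⇒ L
Every other cell has at least one move into one of the L cells above, so it is W.
From (7,2), the L positions reachable in one move are: (5,2).

Move to (5,2).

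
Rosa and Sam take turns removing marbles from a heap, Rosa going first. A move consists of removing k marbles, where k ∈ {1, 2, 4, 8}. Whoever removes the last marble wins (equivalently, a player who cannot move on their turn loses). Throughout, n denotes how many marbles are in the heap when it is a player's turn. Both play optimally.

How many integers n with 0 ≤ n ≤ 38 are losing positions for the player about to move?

Classify positions by backward induction: terminal positions (no move available) are L. From any other position, the mover wins iff some move reaches an L.
n=0: no move → L
n=1: →0(L), so W
n=2: →0(L), so W
n=3: →2(W), 1(W) — all W, so L
n=4: →3(L), so W
n=5: →3(L), so W
n=6: →5(W), 4(W), 2(W) — all W, so L
n=7: →6(L), so W
n=8: →6(L), so W
n=9: →8(W), 7(W), 5(W), 1(W) — all W, so L
n=10: →9(L), so W
n=11: →9(L), so W
n=12: →11(W), 10(W), 8(W), 4(W) — all W, so L
n=13: →12(L), so W
n=14: →12(L), so W
n=15: →14(W), 13(W), 11(W), 7(W) — all W, so L
n=16: →15(L), so W
n=17: →15(L), so W
n=18: →17(W), 16(W), 14(W), 10(W) — all W, so L
n=19: →18(L), so W
n=20: →18(L), so W
n=21: →20(W), 19(W), 17(W), 13(W) — all W, so L
n=22: →21(L), so W
n=23: →21(L), so W
n=24: →23(W), 22(W), 20(W), 16(W) — all W, so L
n=25: →24(L), so W
n=26: →24(L), so W
n=27: →26(W), 25(W), 23(W), 19(W) — all W, so L
n=28: →27(L), so W
n=29: →27(L), so W
n=30: →29(W), 28(W), 26(W), 22(W) — all W, so L
n=31: →30(L), so W
n=32: →30(L), so W
n=33: →32(W), 31(W), 29(W), 25(W) — all W, so L
n=34: →33(L), so W
n=35: →33(L), so W
n=36: →35(W), 34(W), 32(W), 28(W) — all W, so L
n=37: →36(L), so W
n=38: →36(L), so W
L entries with 0 ≤ n ≤ 38: n = 0, 3, 6, 9, 12, 15, 18, 21, 24, 27, 30, 33, 36; that makes 13.

13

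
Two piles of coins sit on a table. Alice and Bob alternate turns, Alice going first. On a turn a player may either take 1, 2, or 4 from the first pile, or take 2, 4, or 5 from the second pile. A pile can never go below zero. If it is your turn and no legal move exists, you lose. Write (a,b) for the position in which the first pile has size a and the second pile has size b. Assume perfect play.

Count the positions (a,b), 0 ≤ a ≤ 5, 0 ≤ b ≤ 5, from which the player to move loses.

Work bottom-up. With no move the player to move loses. Otherwise the position is W if at least one move leads to an L position for the opponent, and L if every move leads to a W.
Every move lowers a or b (never raises either), so fill the grid row by row in increasing a, and left to right within a row: each cell's successors are then already labelled.
      b=0  b=1  b=2  b=3  b=4  b=5
a=0:    L    L    W    W    W    W
a=1:    W    W    L    L    W    W
a=2:    W    W    W    W    L    L
a=3:    L    L    W    W    W    W
a=4:    W    W    L    L    W    W
a=5:    W    W    W    W    L    L
Cells with no legal move (terminal, hence L): (0,0), (0,1).
The remaining L cells, each justified by listing all of its moves:
(1,2): →(0,2)(W), (1,0)(W) — all W, so L
(1,3): →(0,3)(W), (1,1)(W) — all W, so L
(2,4): →(1,4)(W), (0,4)(W), (2,2)(W), (2,0)(W) — all W, so L
(2,5): →(1,5)(W), (0,5)(W), (2,3)(W), (2,1)(W), (2,0)(W) — all W, so L
(3,0): →(2,0)(W), (1,0)(W) — all W, so L
(3,1): →(2,1)(W), (1,1)(W) — all W, so L
(4,2): →(3,2)(W), (2,2)(W), (0,2)(W), (4,0)(W) — all W, so L
(4,3): →(3,3)(W), (2,3)(W), (0,3)(W), (4,1)(W) — all W, so L
(5,4): →(4,4)(W), (3,4)(W), (1,4)(W), (5,2)(W), (5,0)(W) — all W, so L
(5,5): →(4,5)(W), (3,5)(W), (1,5)(W), (5,3)(W), (5,1)(W), (5,0)(W) — all W, so L
Every other cell has at least one move into one of the L cells above, so it is W.
L cells per row: a=0: 2, a=1: 2, a=2: 2, a=3: 2, a=4: 2, a=5: 2; total 12.

12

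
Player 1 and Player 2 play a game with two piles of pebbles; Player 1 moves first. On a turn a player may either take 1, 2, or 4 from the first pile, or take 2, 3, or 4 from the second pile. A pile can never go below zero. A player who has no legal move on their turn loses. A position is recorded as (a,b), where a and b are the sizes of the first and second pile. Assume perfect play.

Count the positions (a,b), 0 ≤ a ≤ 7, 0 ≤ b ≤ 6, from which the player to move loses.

Positions with no move are L. A position that does have a move is losing for the player to move precisely when every available move leads to a winning position for the opponent. Fill in the labels:
Every move lowers a or b (never raises either), so fill the grid row by row in increasing a, and left to right within a row: each cell's successors are then already labelled.
      b=0  b=1  b=2  b=3  b=4  b=5  b=6
a=0:    L    L    W    W    W    W    L
a=1:    W    W    L    L    W    W    W
a=2:    W    W    W    W    L    L    W
a=3:    L    L    W    W    W    W    L
a=4:    W    W    L    L    W    W    W
a=5:    W    W    W    W    L    L    W
a=6:    L    L    W    W    W    W    L
a=7:    W    W    L    L    W    W    W
Cells with no legal move (terminal, hence L): (0,0), (0,1).
The remaining L cells, each justified by listing all of its moves:
(0,6): moves to (0,4)(W), (0,3)(W), (0,2)(W); every one is W ⇒ L
(1,2): moves to (0,2)(W), (1,0)(W); every one is W ⇒ L
(1,3): moves to (0,3)(W), (1,1)(W), (1,0)(W); every one is W ⇒ L
(2,4): moves to (1,4)(W), (0,4)(W), (2,2)(W), (2,1)(W), (2,0)(W); every one is W ⇒ L
(2,5): moves to (1,5)(W), (0,5)(W), (2,3)(W), (2,2)(W), (2,1)(W); every one is W ⇒ L
(3,0): moves to (2,0)(W), (1,0)(W); every one is W ⇒ L
(3,1): moves to (2,1)(W), (1,1)(W); every one is W ⇒ L
(3,6): moves to (2,6)(W), (1,6)(W), (3,4)(W), (3,3)(W), (3,2)(W); every one is W ⇒ L
(4,2): moves to (3,2)(W), (2,2)(W), (0,2)(W), (4,0)(W); every one is W ⇒ L
(4,3): moves to (3,3)(W), (2,3)(W), (0,3)(W), (4,1)(W), (4,0)(W); every one is W ⇒ L
(5,4): moves to (4,4)(W), (3,4)(W), (1,4)(W), (5,2)(W), (5,1)(W), (5,0)(W); every one is W ⇒ L
(5,5): moves to (4,5)(W), (3,5)(W), (1,5)(W), (5,3)(W), (5,2)(W), (5,1)(W); every one is W ⇒ L
(6,0): moves to (5,0)(W), (4,0)(W), (2,0)(W); every one is W ⇒ L
(6,1): moves to (5,1)(W), (4,1)(W), (2,1)(W); every one is W ⇒ L
(6,6): moves to (5,6)(W), (4,6)(W), (2,6)(W), (6,4)(W), (6,3)(W), (6,2)(W); every one is W ⇒ L
(7,2): moves to (6,2)(W), (5,2)(W), (3,2)(W), (7,0)(W); every one is W ⇒ L
(7,3): moves to (6,3)(W), (5,3)(W), (3,3)(W), (7,1)(W), (7,0)(W); every one is W ⇒ L
Every other cell has at least one move into one of the L cells above, so it is W.
L cells per row: a=0: 3, a=1: 2, a=2: 2, a=3: 3, a=4: 2, a=5: 2, a=6: 3, a=7: 2; total 19.

19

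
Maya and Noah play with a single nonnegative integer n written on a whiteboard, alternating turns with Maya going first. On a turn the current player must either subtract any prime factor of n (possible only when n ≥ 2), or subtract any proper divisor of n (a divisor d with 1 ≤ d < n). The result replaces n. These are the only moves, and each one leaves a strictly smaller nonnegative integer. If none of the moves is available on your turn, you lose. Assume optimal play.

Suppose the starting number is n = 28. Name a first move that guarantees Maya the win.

Compute win/loss labels from the base case upward. A position with no move is L. Any other position is W if it can reach an L in one move, else L.
n=0: no move → L
n=1: no move → L
n=2: →0(L), so W
n=3: →0(L), so W
n=4: →2(W), 3(W) — all W, so L
n=5: →0(L), so W
n=6: →4(L), so W
n=7: →0(L), so W
n=8: →4(L), so W
n=9: →6(W), 8(W) — all W, so L
n=10: →9(L), so W
n=11: →0(L), so W
n=12: →9(L), so W
n=13: →0(L), so W
n=14: →7(W), 12(W), 13(W) — all W, so L
n=15: →14(L), so W
n=16: →14(L), so W
n=17: →0(L), so W
n=18: →9(L), so W
n=19: →0(L), so W
n=20: →10(W), 15(W), 16(W), 18(W), 19(W) — all W, so L
n=21: →14(L), so W
n=22: →20(L), so W
n=23: →0(L), so W
n=24: →20(L), so W
n=25: →20(L), so W
n=26: →13(W), 24(W), 25(W) — all W, so L
n=27: →26(L), so W
n=28: →14(L), so W
From 28, the L positions reachable in one move are: 14, 26. Any move reaching one of these is winning.

Move to 14.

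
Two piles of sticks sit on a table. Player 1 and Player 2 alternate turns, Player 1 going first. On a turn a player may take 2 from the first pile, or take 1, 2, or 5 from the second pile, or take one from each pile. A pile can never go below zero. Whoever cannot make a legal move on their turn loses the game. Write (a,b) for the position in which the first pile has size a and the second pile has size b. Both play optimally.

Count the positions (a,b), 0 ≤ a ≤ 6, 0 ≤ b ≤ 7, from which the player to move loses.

19

Compute win/loss labels from the base case upward. A position with no move is L. Any other position is W if it can reach an L in one move, else L.
Every move lowers a or b (never raises either), so fill the grid row by row in increasing a, and left to right within a row: each cell's successors are then already labelled.
      b=0  b=1  b=2  b=3  b=4  b=5  b=6  b=7
a=0:    L    W    W    L    W    W    L    W
a=1:    L    W    W    L    W    W    L    W
a=2:    W    W    L    W    W    L    W    W
a=3:    W    L    W    W    L    W    W    L
a=4:    L    W    W    L    W    W    L    W
a=5:    L    W    W    L    W    W    L    W
a=6:    W    W    L    W    W    L    W    W
Cells with no legal move (terminal, hence L): (0,0), (1,0).
The remaining L cells, each justified by listing all of its moves:
(0,3): →(0,2)(W), (0,1)(W) — all W, so L
(0,6): →(0,5)(W), (0,4)(W), (0,1)(W) — all W, so L
(1,3): →(1,2)(W), (1,1)(W), (0,2)(W) — all W, so L
(1,6): →(1,5)(W), (1,4)(W), (1,1)(W), (0,5)(W) — all W, so L
(2,2): →(0,2)(W), (2,1)(W), (2,0)(W), (1,1)(W) — all W, so L
(2,5): →(0,5)(W), (2,4)(W), (2,3)(W), (2,0)(W), (1,4)(W) — all W, so L
(3,1): →(1,1)(W), (3,0)(W), (2,0)(W) — all W, so L
(3,4): →(1,4)(W), (3,3)(W), (3,2)(W), (2,3)(W) — all W, so L
(3,7): →(1,7)(W), (3,6)(W), (3,5)(W), (3,2)(W), (2,6)(W) — all W, so L
(4,0): →(2,0)(W) only, which is W, so L
(4,3): →(2,3)(W), (4,2)(W), (4,1)(W), (3,2)(W) — all W, so L
(4,6): →(2,6)(W), (4,5)(W), (4,4)(W), (4,1)(W), (3,5)(W) — all W, so L
(5,0): →(3,0)(W) only, which is W, so L
(5,3): →(3,3)(W), (5,2)(W), (5,1)(W), (4,2)(W) — all W, so L
(5,6): →(3,6)(W), (5,5)(W), (5,4)(W), (5,1)(W), (4,5)(W) — all W, so L
(6,2): →(4,2)(W), (6,1)(W), (6,0)(W), (5,1)(W) — all W, so L
(6,5): →(4,5)(W), (6,4)(W), (6,3)(W), (6,0)(W), (5,4)(W) — all W, so L
Every other cell has at least one move into one of the L cells above, so it is W.
L cells per row: a=0: 3, a=1: 3, a=2: 2, a=3: 3, a=4: 3, a=5: 3, a=6: 2; total 19.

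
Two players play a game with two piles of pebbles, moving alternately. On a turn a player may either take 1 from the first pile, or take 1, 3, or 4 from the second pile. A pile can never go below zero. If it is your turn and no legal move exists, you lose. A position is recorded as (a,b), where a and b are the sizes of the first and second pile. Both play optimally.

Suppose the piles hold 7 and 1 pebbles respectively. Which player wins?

The second player wins.

Use the standard recursion: the mover loses at a terminal position; elsewhere, the mover wins exactly when some move hands the opponent an L position.
No move ever increases a pile, so every position that can arise here has a ≤ 7 and b ≤ 1; it is enough to label the cells with 0 ≤ a ≤ 7 and 0 ≤ b ≤ 1.
Every move lowers a or b (never raises either), so fill the grid row by row in increasing a, and left to right within a row: each cell's successors are then already labelled.
      b=0  b=1
a=0:    L    W
a=1:    W    L
a=2:    L    W
a=3:    W    L
a=4:    L    W
a=5:    W    L
a=6:    L    W
a=7:    W    L
Cells with no legal move (terminal, hence L): (0,0).
The remaining L cells, each justified by listing all of its moves:
(1,1): L (options (0,1)(W), (1,0)(W) are all W)
(2,0): L (sole option (1,0)(W) is W)
(3,1): L (options (2,1)(W), (3,0)(W) are all W)
(4,0): L (sole option (3,0)(W) is W)
(5,1): L (options (4,1)(W), (5,0)(W) are all W)
(6,0): L (sole option (5,0)(W) is W)
(7,1): L (options (6,1)(W), (7,0)(W) are all W)
Every other cell has at least one move into one of the L cells above, so it is W.
The starting position (7,1) is L: whatever the player to move does, the opponent receives a W position.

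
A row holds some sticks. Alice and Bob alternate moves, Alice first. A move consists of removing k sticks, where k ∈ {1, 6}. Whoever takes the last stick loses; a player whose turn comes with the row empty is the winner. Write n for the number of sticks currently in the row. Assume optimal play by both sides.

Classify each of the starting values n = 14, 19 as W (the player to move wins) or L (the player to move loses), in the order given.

Build the W/L table. Terminal = W. A non-terminal position is W if it has a move to some L; otherwise it is L.
n=0: no move; the opponent has just taken the last stick and therefore loses → W
n=1: the only move is to 0(W), a W ⇒ L
n=2: can move to 1, which is L ⇒ W
n=3: the only move is to 2(W), a W ⇒ L
n=4: can move to 3, which is L ⇒ W
n=5: the only move is to 4(W), a W ⇒ L
n=6: can move to 5, which is L ⇒ W
n=7: can move to 1, which is L ⇒ W
n=8: moves to 7(W), 2(W); every one is W ⇒ L
n=9: can move to 8, which is L ⇒ W
n=10: moves to 9(W), 4(W); every one is W ⇒ L
n=11: can move to 10, which is L ⇒ W
n=12: moves to 11(W), 6(W); every one is W ⇒ L
n=13: can move to 12, which is L ⇒ W
n=14: can move to 8, which is L ⇒ W
n=15: moves to 14(W), 9(W); every one is W ⇒ L
n=16: can move to 15, which is L ⇒ W
n=17: moves to 16(W), 11(W); every one is W ⇒ L
n=18: can move to 17, which is L ⇒ W
n=19: moves to 18(W), 13(W); every one is W ⇒ L

14: W, 19: L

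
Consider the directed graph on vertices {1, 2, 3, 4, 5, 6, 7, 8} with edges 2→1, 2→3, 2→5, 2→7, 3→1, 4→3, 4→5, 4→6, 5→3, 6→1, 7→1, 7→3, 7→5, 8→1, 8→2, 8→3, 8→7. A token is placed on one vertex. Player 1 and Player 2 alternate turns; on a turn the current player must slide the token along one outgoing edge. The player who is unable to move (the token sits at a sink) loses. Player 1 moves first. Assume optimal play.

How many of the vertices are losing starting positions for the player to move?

Positions with no move are L. A position that does have a move is losing for the player to move precisely when every available move leads to a winning position for the opponent. Fill in the labels:
Every edge goes from a vertex to one that appears earlier in the order 1, 3, 5, 7, 2, 6, 8, 4, so processing vertices in that order labels each vertex after all of its successors.
1: no outgoing edge → L
3: can move to 1, which is L ⇒ W
5: the only move is to 3(W), a W ⇒ L
7: can move to 5, which is L ⇒ W
2: can move to 5, which is L ⇒ W
6: can move to 1, which is L ⇒ W
8: can move to 1, which is L ⇒ W
4: can move to 5, which is L ⇒ W
The L vertices are 1, 5; that is 2 in all.

2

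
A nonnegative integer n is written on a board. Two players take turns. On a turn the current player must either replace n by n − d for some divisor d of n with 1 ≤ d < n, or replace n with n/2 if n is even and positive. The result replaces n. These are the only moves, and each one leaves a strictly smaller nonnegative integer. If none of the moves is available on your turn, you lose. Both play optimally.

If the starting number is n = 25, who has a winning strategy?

The second player wins.

Work bottom-up. With no move the player to move loses. Otherwise the position is W if at least one move leads to an L position for the opponent, and L if every move leads to a W.
n=0: no move → L
n=1: no move → L
n=2: can move to 1, which is L ⇒ W
n=3: the only move is to 2(W), a W ⇒ L
n=4: can move to 3, which is L ⇒ W
n=5: the only move is to 4(W), a W ⇒ L
n=6: can move to 3, which is L ⇒ W
n=7: the only move is to 6(W), a W ⇒ L
n=8: can move to 7, which is L ⇒ W
n=9: moves to 6(W), 8(W); every one is W ⇒ L
n=10: can move to 5, which is L ⇒ W
n=11: the only move is to 10(W), a W ⇒ L
n=12: can move to 9, which is L ⇒ W
n=13: the only move is to 12(W), a W ⇒ L
n=14: can move to 7, which is L ⇒ W
n=15: moves to 10(W), 12(W), 14(W); every one is W ⇒ L
n=16: can move to 15, which is L ⇒ W
n=17: the only move is to 16(W), a W ⇒ L
n=18: can move to 9, which is L ⇒ W
n=19: the only move is to 18(W), a W ⇒ L
n=20: can move to 15, which is L ⇒ W
n=21: moves to 14(W), 18(W), 20(W); every one is W ⇒ L
n=22: can move to 11, which is L ⇒ W
n=23: the only move is to 22(W), a W ⇒ L
n=24: can move to 21, which is L ⇒ W
n=25: moves to 20(W), 24(W); every one is W ⇒ L
The starting position 25 is L: whatever the player to move does, the opponent receives a W position.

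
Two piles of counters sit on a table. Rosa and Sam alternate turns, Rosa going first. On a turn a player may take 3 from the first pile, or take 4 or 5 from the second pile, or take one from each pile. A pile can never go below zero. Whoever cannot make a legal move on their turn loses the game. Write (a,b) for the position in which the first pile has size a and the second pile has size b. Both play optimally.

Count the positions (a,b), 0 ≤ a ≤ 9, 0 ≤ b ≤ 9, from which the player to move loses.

Label each position W (a win for the player to move) or L (a loss). A position with no legal move is L; any other position is W exactly when some move reaches an L, and L when every move reaches a W.
Every move lowers a or b (never raises either), so fill the grid row by row in increasing a, and left to right within a row: each cell's successors are then already labelled.
      b=0  b=1  b=2  b=3  b=4  b=5  b=6  b=7  b=8  b=9
a=0:    L    L    L    L    W    W    W    W    W    L
a=1:    L    W    W    W    W    W    L    L    L    L
a=2:    L    W    L    L    W    W    W    W    W    W
a=3:    W    W    W    W    W    L    L    L    L    W
a=4:    W    L    L    L    L    W    W    W    W    W
a=5:    W    L    W    W    W    W    W    L    L    L
a=6:    L    L    W    L    W    W    W    W    W    W
a=7:    L    W    W    W    W    W    L    L    L    L
a=8:    L    W    L    L    W    W    W    W    W    W
a=9:    W    W    L    W    W    L    W    W    L    W
Cells with no legal move (terminal, hence L): (0,0), (0,1), (0,2), (0,3), (1,0), (2,0).
The remaining L cells, each justified by listing all of its moves:
(0,9): moves to (0,5)(W), (0,4)(W); every one is W ⇒ L
(1,6): moves to (1,2)(W), (1,1)(W), (0,5)(W); every one is W ⇒ L
(1,7): moves to (1,3)(W), (1,2)(W), (0,6)(W); every one is W ⇒ L
(1,8): moves to (1,4)(W), (1,3)(W), (0,7)(W); every one is W ⇒ L
(1,9): moves to (1,5)(W), (1,4)(W), (0,8)(W); every one is W ⇒ L
(2,2): the only move is to (1,1)(W), a W ⇒ L
(2,3): the only move is to (1,2)(W), a W ⇒ L
(3,5): moves to (0,5)(W), (3,1)(W), (3,0)(W), (2,4)(W); every one is W ⇒ L
(3,6): moves to (0,6)(W), (3,2)(W), (3,1)(W), (2,5)(W); every one is W ⇒ L
(3,7): moves to (0,7)(W), (3,3)(W), (3,2)(W), (2,6)(W); every one is W ⇒ L
(3,8): moves to (0,8)(W), (3,4)(W), (3,3)(W), (2,7)(W); every one is W ⇒ L
(4,1): moves to (1,1)(W), (3,0)(W); every one is W ⇒ L
(4,2): moves to (1,2)(W), (3,1)(W); every one is W ⇒ L
(4,3): moves to (1,3)(W), (3,2)(W); every one is W ⇒ L
(4,4): moves to (1,4)(W), (4,0)(W), (3,3)(W); every one is W ⇒ L
(5,1): moves to (2,1)(W), (4,0)(W); every one is W ⇒ L
(5,7): moves to (2,7)(W), (5,3)(W), (5,2)(W), (4,6)(W); every one is W ⇒ L
(5,8): moves to (2,8)(W), (5,4)(W), (5,3)(W), (4,7)(W); every one is W ⇒ L
(5,9): moves to (2,9)(W), (5,5)(W), (5,4)(W), (4,8)(W); every one is W ⇒ L
(6,0): the only move is to (3,0)(W), a W ⇒ L
(6,1): moves to (3,1)(W), (5,0)(W); every one is W ⇒ L
(6,3): moves to (3,3)(W), (5,2)(W); every one is W ⇒ L
(7,0): the only move is to (4,0)(W), a W ⇒ L
(7,6): moves to (4,6)(W), (7,2)(W), (7,1)(W), (6,5)(W); every one is W ⇒ L
(7,7): moves to (4,7)(W), (7,3)(W), (7,2)(W), (6,6)(W); every one is W ⇒ L
(7,8): moves to (4,8)(W), (7,4)(W), (7,3)(W), (6,7)(W); every one is W ⇒ L
(7,9): moves to (4,9)(W), (7,5)(W), (7,4)(W), (6,8)(W); every one is W ⇒ L
(8,0): the only move is to (5,0)(W), a W ⇒ L
(8,2): moves to (5,2)(W), (7,1)(W); every one is W ⇒ L
(8,3): moves to (5,3)(W), (7,2)(W); every one is W ⇒ L
(9,2): moves to (6,2)(W), (8,1)(W); every one is W ⇒ L
(9,5): moves to (6,5)(W), (9,1)(W), (9,0)(W), (8,4)(W); every one is W ⇒ L
(9,8): moves to (6,8)(W), (9,4)(W), (9,3)(W), (8,7)(W); every one is W ⇒ L
Every other cell has at least one move into one of the L cells above, so it is W.
L cells per row: a=0: 5, a=1: 5, a=2: 3, a=3: 4, a=4: 4, a=5: 4, a=6: 3, a=7: 5, a=8: 3, a=9: 3; total 39.

39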